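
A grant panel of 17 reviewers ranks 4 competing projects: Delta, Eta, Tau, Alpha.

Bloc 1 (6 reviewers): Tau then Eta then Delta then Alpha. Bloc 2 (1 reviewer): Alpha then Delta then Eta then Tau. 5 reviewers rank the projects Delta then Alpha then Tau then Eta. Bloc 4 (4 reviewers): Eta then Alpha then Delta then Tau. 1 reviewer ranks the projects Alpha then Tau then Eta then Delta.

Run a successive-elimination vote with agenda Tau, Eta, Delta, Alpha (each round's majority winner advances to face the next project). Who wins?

Delta

Round 1: Tau vs Eta — 12–5, Tau advances.
Round 2: Tau vs Delta — 7–10, Delta advances.
Round 3: Delta vs Alpha — 11–6, Delta advances.
Delta survives the agenda.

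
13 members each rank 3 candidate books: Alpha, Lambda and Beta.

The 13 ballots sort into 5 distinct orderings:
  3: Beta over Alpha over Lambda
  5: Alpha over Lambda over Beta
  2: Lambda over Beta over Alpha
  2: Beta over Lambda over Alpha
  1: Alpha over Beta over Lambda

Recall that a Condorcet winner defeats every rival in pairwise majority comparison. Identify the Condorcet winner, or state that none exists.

Pairwise majorities:
Alpha vs Lambda: 9 to 4, Alpha.
Alpha vs Beta: 5+1 = 6 for Alpha, 7 for Beta — Beta by 7–6.
Lambda vs Beta: Lambda is ranked higher on 5+2 = 7 ballots, Beta on 6. Lambda wins 7–6.
Every book loses at least once (Alpha loses to Beta; Lambda loses to Alpha; Beta loses to Lambda). The majority relation contains the cycle Alpha beats Lambda beats Beta beats Alpha, so there is no Condorcet winner.

none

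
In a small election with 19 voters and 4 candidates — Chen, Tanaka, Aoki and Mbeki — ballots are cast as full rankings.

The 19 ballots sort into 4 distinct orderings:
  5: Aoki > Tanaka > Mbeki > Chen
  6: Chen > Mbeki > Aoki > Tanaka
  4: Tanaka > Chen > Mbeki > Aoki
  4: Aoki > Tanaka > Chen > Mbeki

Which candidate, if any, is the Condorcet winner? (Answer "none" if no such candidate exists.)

none

Head-to-head results (19 voters):
Chen vs Tanaka: Tanaka wins 13–6.
Chen vs Aoki: Chen preferred on 6+4 = 10 ballots; Chen wins 10–9.
Chen–Mbeki: Chen 14–5.
Tanaka vs Aoki: Aoki wins 15–4.
Tanaka vs Mbeki: Tanaka, 13–6.
Aoki vs Mbeki: Aoki preferred on 5+4 = 9 ballots; Mbeki wins 10–9.
No candidate is unbeaten: Chen loses to Tanaka; Tanaka loses to Aoki; Aoki loses to Chen; Mbeki loses to Chen. In particular Chen beats Aoki beats Tanaka beats Chen is a majority cycle — no Condorcet winner exists.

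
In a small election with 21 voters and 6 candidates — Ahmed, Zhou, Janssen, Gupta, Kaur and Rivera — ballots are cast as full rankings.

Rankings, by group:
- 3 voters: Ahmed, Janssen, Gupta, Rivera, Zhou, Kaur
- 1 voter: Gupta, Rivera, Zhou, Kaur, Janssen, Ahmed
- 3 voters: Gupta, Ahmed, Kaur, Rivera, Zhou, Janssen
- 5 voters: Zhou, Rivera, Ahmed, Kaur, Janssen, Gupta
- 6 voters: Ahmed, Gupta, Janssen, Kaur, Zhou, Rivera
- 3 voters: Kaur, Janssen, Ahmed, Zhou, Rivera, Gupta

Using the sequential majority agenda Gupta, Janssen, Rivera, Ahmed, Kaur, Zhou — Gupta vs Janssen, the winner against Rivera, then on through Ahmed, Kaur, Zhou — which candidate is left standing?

Ahmed

Round 1: Gupta vs Janssen — 10–11, Janssen advances.
Round 2: Janssen vs Rivera — 12–9, Janssen advances.
Round 3: Janssen vs Ahmed — 4–17, Ahmed advances.
Round 4: Ahmed vs Kaur — 17–4, Ahmed advances.
Round 5: Ahmed vs Zhou — 15–6, Ahmed advances.
The agenda winner is Ahmed.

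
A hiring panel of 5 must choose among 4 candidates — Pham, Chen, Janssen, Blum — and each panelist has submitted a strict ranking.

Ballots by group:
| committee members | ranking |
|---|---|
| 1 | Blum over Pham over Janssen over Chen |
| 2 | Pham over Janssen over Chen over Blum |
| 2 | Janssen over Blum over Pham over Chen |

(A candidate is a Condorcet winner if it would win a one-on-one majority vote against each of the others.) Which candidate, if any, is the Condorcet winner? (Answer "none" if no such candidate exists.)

Pairwise majorities:
Pham vs Chen: Pham, 5–0.
Pham vs Janssen: Pham wins 3–2.
Pham–Blum: Blum 3–2.
Chen vs Janssen: Chen preferred on 0 ballots; Janssen wins 5–0.
Chen vs Blum: 2 to 3, Blum.
Janssen vs Blum: Janssen is ranked higher on 2+2 = 4 ballots, Blum on 1. Janssen wins 4–1.
No candidate is unbeaten: Pham loses to Blum; Chen loses to Pham; Janssen loses to Pham; Blum loses to Janssen. In particular Pham → Janssen → Blum → Pham is a majority cycle — no Condorcet winner exists.

none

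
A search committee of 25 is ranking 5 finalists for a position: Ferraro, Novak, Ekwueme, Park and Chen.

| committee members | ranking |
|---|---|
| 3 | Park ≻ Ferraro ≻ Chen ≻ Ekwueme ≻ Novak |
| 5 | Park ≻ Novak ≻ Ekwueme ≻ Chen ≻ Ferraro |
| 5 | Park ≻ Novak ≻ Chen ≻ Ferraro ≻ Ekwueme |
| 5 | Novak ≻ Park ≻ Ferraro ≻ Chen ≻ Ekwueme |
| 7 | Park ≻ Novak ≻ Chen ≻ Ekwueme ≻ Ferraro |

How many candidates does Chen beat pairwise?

Chen against each rival (25 committee members):
Chen vs Ferraro: Chen is ranked higher on 5+5+7 = 17 ballots, Ferraro on 8. Chen wins 17–8.
Chen vs Novak: Novak, 22–3.
Chen vs Ekwueme: Chen preferred on 3+5+5+7 = 20 ballots; Chen wins 20–5.
Chen vs Park: Chen is ranked higher on 0 ballots, Park on 25. Park wins 25–0.
Chen beats Ferraro, Ekwueme; loses to Novak, Park — 2 pairwise wins.

2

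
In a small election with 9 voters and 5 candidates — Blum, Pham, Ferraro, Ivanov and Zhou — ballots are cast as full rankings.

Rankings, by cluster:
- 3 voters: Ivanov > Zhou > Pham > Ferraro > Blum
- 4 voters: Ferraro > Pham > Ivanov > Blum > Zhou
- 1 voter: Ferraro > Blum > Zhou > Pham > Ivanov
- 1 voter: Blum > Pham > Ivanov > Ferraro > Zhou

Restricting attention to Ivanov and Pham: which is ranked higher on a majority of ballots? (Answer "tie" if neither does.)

Pham

Ballots ranking Ivanov above Pham: 3.
Ballots ranking Pham above Ivanov: 9 − 3 = 6.
Pham wins the head-to-head 6–3.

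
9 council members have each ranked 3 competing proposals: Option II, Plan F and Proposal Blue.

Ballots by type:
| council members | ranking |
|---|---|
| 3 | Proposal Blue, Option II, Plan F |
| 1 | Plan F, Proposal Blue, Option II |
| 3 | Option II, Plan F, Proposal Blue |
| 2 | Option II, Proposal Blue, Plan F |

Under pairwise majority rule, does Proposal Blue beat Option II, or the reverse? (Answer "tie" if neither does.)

Option II

Ballots ranking Proposal Blue above Option II: 3 + 1 = 4.
Ballots ranking Option II above Proposal Blue: 9 − 4 = 5.
Option II wins the head-to-head 5–4.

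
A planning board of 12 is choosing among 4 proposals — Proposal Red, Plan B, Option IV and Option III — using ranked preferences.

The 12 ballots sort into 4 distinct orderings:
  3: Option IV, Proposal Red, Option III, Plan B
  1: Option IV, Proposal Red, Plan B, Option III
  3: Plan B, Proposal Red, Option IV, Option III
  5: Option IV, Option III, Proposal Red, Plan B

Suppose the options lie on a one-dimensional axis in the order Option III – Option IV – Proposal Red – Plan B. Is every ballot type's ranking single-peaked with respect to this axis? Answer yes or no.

yes

Axis positions: Option III=1, Option IV=2, Proposal Red=3, Plan B=4.
Ballot type 1 (peak Option IV at position 2): ranking walks positions 2-3-1-4, expanding outward from the peak — single-peaked.
Ballot type 2 (peak Option IV at position 2): ranking walks positions 2-3-4-1, expanding outward from the peak — single-peaked.
Ballot type 3 (peak Plan B at position 4): ranking walks positions 4-3-2-1, expanding outward from the peak — single-peaked.
Ballot type 4 (peak Option IV at position 2): ranking walks positions 2-1-3-4, expanding outward from the peak — single-peaked.
Every ranking is single-peaked on this axis.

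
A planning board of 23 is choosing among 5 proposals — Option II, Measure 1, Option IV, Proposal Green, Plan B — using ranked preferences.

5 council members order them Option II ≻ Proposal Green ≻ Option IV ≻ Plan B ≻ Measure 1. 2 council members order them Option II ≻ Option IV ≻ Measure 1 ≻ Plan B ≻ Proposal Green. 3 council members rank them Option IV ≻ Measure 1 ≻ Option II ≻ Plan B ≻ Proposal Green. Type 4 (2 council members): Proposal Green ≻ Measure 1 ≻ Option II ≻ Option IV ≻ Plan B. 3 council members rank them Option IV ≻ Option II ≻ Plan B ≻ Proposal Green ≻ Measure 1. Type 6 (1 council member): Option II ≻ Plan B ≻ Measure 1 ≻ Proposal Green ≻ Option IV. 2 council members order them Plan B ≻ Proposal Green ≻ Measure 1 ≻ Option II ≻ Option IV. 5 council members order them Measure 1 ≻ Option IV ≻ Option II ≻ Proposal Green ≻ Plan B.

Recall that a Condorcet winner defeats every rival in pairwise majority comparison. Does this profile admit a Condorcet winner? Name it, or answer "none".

Head-to-head results (23 council members):
Option II vs Measure 1: Measure 1 wins 12–11.
Option II vs Option IV: Option II wins 12–11.
Option II vs Proposal Green: Option II wins 19–4.
Option II–Plan B: Option II 21–2.
Measure 1–Option IV: Option IV 13–10.
Measure 1–Proposal Green: Proposal Green 12–11.
Measure 1–Plan B: Measure 1 12–11.
Option IV–Proposal Green: Option IV 13–10.
Option IV–Plan B: Option IV 20–3.
Proposal Green vs Plan B: Proposal Green, 12–11.
Each option drops at least one matchup (Option II loses to Measure 1; Measure 1 loses to Option IV; Option IV loses to Option II; Proposal Green loses to Option II; Plan B loses to Option II); the cycle Option II beats Option IV beats Measure 1 beats Option II rules out a Condorcet winner.

none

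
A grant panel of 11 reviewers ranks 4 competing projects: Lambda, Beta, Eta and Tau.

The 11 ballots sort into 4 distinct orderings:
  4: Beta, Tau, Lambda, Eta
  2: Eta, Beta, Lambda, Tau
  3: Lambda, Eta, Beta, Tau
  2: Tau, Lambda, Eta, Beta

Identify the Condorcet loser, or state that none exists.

none

Head-to-head results (11 reviewers):
Lambda vs Beta: Lambda is ranked higher on 3+2 = 5 ballots, Beta on 6. Beta wins 6–5.
Lambda vs Eta: Lambda, 9–2.
Lambda vs Tau: Tau wins 6–5.
Beta vs Eta: 4 to 7, Eta.
Beta–Tau: Beta 9–2.
Eta vs Tau: Eta is ranked higher on 2+3 = 5 ballots, Tau on 6. Tau wins 6–5.
No project is winless: Lambda beats Eta; Beta beats Lambda; Eta beats Beta; Tau beats Lambda. There is no Condorcet loser.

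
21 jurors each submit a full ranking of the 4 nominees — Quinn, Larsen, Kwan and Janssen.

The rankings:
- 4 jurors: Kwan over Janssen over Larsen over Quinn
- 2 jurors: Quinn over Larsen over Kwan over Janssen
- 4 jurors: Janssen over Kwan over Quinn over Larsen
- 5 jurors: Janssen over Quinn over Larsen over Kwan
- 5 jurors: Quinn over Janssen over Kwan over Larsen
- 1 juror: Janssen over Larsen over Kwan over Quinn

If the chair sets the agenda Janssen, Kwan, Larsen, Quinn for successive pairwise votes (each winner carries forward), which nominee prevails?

Round 1: Janssen vs Kwan — 15–6, Janssen advances.
Round 2: Janssen vs Larsen — 19–2, Janssen advances.
Round 3: Janssen vs Quinn — 14–7, Janssen advances.
The agenda winner is Janssen.

Janssen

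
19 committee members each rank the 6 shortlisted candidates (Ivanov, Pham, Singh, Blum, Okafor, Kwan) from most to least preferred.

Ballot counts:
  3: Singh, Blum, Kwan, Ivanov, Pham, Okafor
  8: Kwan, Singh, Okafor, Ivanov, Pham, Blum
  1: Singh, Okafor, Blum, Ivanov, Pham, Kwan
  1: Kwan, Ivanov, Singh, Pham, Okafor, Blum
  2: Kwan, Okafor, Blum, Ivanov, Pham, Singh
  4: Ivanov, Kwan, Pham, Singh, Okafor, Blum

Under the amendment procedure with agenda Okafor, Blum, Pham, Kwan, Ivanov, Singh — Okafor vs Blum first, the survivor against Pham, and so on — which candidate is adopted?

Kwan

Round 1: Okafor vs Blum — 16–3, Okafor advances.
Round 2: Okafor vs Pham — 11–8, Okafor advances.
Round 3: Okafor vs Kwan — 1–18, Kwan advances.
Round 4: Kwan vs Ivanov — 14–5, Kwan advances.
Round 5: Kwan vs Singh — 15–4, Kwan advances.
Kwan survives the agenda.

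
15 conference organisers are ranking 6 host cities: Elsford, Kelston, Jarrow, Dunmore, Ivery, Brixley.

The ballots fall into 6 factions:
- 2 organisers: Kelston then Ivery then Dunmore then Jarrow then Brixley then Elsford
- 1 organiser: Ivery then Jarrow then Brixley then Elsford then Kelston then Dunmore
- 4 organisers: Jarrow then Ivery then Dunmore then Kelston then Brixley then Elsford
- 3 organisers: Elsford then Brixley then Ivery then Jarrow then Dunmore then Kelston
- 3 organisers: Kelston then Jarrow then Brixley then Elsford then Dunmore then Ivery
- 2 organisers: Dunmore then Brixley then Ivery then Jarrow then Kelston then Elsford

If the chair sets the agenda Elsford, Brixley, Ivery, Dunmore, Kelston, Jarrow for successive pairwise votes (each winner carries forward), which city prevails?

Jarrow

Round 1: Elsford vs Brixley — 3–12, Brixley advances.
Round 2: Brixley vs Ivery — 8–7, Brixley advances.
Round 3: Brixley vs Dunmore — 7–8, Dunmore advances.
Round 4: Dunmore vs Kelston — 9–6, Dunmore advances.
Round 5: Dunmore vs Jarrow — 4–11, Jarrow advances.
Jarrow survives the agenda.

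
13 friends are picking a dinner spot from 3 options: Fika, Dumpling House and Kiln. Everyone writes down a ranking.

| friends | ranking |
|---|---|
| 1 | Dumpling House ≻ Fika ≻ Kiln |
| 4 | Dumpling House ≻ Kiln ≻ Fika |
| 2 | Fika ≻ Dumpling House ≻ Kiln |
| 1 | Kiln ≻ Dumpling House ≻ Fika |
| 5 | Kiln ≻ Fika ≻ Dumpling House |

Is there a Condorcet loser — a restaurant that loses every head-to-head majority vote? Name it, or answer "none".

none

Pairwise majorities:
Fika vs Dumpling House: Fika wins 7–6.
Fika vs Kiln: Fika preferred on 1+2 = 3 ballots; Kiln wins 10–3.
Dumpling House vs Kiln: Dumpling House preferred on 1+4+2 = 7 ballots; Dumpling House wins 7–6.
No restaurant is winless: Fika beats Dumpling House; Dumpling House beats Kiln; Kiln beats Fika. There is no Condorcet loser.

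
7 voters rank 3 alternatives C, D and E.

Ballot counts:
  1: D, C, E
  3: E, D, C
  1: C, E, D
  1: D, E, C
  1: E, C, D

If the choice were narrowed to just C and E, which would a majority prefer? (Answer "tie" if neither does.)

E

Ballots ranking C above E: 1 + 1 = 2.
Ballots ranking E above C: 7 − 2 = 5.
E wins the head-to-head 5–2.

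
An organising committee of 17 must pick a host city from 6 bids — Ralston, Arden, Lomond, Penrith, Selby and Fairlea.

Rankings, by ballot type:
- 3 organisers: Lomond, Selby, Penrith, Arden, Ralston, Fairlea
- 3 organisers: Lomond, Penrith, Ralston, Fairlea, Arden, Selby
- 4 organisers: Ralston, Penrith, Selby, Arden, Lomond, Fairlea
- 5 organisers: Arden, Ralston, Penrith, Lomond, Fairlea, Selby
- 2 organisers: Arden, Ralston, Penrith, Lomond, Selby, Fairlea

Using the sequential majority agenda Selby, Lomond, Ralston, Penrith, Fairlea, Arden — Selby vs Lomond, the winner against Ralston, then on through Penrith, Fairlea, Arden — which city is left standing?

Arden

Round 1: Selby vs Lomond — 4–13, Lomond advances.
Round 2: Lomond vs Ralston — 6–11, Ralston advances.
Round 3: Ralston vs Penrith — 11–6, Ralston advances.
Round 4: Ralston vs Fairlea — 17–0, Ralston advances.
Round 5: Ralston vs Arden — 7–10, Arden advances.
Arden survives the agenda.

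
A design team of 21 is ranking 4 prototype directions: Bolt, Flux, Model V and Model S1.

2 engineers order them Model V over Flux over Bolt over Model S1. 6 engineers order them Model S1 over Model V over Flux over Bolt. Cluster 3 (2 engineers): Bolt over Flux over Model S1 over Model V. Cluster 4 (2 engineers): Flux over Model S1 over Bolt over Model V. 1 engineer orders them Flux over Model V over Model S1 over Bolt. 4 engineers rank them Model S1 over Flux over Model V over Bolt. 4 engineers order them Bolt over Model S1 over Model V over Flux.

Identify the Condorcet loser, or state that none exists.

Bolt

Head-to-head results (21 engineers):
Bolt vs Flux: Flux, 15–6.
Bolt vs Model V: Model V, 13–8.
Bolt–Model S1: Model S1 13–8.
Flux vs Model V: Model V wins 12–9.
Flux–Model S1: Model S1 14–7.
Model V vs Model S1: Model S1, 18–3.
Only Bolt has no wins; Bolt is the Condorcet loser.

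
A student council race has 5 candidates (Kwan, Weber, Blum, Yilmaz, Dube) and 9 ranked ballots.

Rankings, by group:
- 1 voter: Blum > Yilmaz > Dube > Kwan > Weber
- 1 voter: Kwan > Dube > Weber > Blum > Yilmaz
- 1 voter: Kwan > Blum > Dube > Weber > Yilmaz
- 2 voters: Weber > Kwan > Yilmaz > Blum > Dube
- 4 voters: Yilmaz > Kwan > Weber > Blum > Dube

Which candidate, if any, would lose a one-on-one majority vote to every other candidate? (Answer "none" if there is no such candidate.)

Head-to-head results (9 voters):
Kwan vs Weber: Kwan wins 7–2.
Kwan vs Blum: Kwan is ranked higher on 1+1+2+4 = 8 ballots, Blum on 1. Kwan wins 8–1.
Kwan vs Yilmaz: Kwan preferred on 1+1+2 = 4 ballots; Yilmaz wins 5–4.
Kwan vs Dube: Kwan preferred on 1+1+2+4 = 8 ballots; Kwan wins 8–1.
Weber vs Blum: Weber wins 7–2.
Weber–Yilmaz: Yilmaz 5–4.
Weber–Dube: Weber 6–3.
Blum vs Yilmaz: 3 to 6, Yilmaz.
Blum vs Dube: Blum is ranked higher on 1+1+2+4 = 8 ballots, Dube on 1. Blum wins 8–1.
Yilmaz–Dube: Yilmaz 7–2.
Dube is beaten in every head-to-head and is the Condorcet loser.

Dube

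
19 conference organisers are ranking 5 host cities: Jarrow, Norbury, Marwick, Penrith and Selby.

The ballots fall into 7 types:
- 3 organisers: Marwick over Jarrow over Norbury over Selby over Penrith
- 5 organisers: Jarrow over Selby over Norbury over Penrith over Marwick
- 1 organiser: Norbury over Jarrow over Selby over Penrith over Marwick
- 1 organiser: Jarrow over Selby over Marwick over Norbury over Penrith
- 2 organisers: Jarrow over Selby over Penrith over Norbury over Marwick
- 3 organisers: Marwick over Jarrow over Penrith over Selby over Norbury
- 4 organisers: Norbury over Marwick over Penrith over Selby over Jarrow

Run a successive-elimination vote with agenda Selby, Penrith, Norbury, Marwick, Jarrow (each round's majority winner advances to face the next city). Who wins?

Marwick

Round 1: Selby vs Penrith — 12–7, Selby advances.
Round 2: Selby vs Norbury — 11–8, Selby advances.
Round 3: Selby vs Marwick — 9–10, Marwick advances.
Round 4: Marwick vs Jarrow — 10–9, Marwick advances.
Marwick survives the agenda.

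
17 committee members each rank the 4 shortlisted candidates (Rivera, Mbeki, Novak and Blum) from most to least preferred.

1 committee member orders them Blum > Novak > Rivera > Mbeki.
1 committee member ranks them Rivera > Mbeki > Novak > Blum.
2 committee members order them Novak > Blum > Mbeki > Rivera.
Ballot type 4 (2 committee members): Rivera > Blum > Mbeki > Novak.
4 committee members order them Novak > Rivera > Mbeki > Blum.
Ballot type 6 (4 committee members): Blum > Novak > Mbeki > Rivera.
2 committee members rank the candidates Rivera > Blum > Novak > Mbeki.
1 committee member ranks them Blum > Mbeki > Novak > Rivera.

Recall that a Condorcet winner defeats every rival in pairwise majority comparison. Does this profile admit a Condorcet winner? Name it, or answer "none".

none

Head-to-head results (17 committee members):
Rivera vs Mbeki: Rivera wins 10–7.
Rivera–Novak: Novak 12–5.
Rivera vs Blum: Rivera, 9–8.
Mbeki vs Novak: Novak, 13–4.
Mbeki–Blum: Blum 12–5.
Novak–Blum: Blum 10–7.
Every candidate loses at least once (Rivera loses to Novak; Mbeki loses to Rivera; Novak loses to Blum; Blum loses to Rivera). The majority relation contains the cycle Rivera → Blum → Novak → Rivera, so there is no Condorcet winner.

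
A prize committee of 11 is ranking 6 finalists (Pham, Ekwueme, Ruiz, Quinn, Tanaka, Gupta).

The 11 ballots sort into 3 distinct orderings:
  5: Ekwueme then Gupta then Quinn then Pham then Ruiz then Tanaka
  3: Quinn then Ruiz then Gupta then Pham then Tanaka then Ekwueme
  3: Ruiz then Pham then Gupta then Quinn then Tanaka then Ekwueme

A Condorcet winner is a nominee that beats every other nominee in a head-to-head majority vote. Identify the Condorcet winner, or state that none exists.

Pairwise majorities:
Pham vs Ekwueme: 6 to 5, Pham.
Pham–Ruiz: Ruiz 6–5.
Pham vs Quinn: Quinn, 8–3.
Pham vs Tanaka: Pham wins 11–0.
Pham vs Gupta: 3 to 8, Gupta.
Ekwueme vs Ruiz: 5 to 6, Ruiz.
Ekwueme–Quinn: Quinn 6–5.
Ekwueme vs Tanaka: 5 for Ekwueme, 6 for Tanaka — Tanaka by 6–5.
Ekwueme vs Gupta: 5 to 6, Gupta.
Ruiz vs Quinn: 3 for Ruiz, 8 for Quinn — Quinn by 8–3.
Ruiz–Tanaka: Ruiz 11–0.
Ruiz vs Gupta: 6 to 5, Ruiz.
Quinn vs Tanaka: Quinn preferred on 5+3+3 = 11 ballots; Quinn wins 11–0.
Quinn vs Gupta: Quinn preferred on 3 ballots; Gupta wins 8–3.
Tanaka vs Gupta: Tanaka preferred on 0 ballots; Gupta wins 11–0.
No nominee is unbeaten: Pham loses to Ruiz; Ekwueme loses to Pham; Ruiz loses to Quinn; Quinn loses to Gupta; Tanaka loses to Pham; Gupta loses to Ruiz. In particular Ruiz → Gupta → Quinn → Ruiz is a majority cycle — no Condorcet winner exists.

none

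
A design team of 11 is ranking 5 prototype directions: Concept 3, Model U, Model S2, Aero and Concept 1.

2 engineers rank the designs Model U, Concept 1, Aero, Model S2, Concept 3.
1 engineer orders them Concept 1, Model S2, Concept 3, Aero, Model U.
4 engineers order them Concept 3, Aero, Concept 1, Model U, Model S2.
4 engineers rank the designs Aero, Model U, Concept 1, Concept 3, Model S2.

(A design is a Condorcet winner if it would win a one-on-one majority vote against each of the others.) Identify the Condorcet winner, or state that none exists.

Aero

Pairwise majorities:
Concept 3 vs Model U: 5 to 6, Model U.
Concept 3 vs Model S2: Concept 3 preferred on 4+4 = 8 ballots; Concept 3 wins 8–3.
Concept 3–Aero: Aero 6–5.
Concept 3 vs Concept 1: Concept 1 wins 7–4.
Model U vs Model S2: Model U is ranked higher on 2+4+4 = 10 ballots, Model S2 on 1. Model U wins 10–1.
Model U–Aero: Aero 9–2.
Model U vs Concept 1: Model U wins 6–5.
Model S2 vs Aero: Model S2 is ranked higher on 1 ballot, Aero on 10. Aero wins 10–1.
Model S2 vs Concept 1: Concept 1, 11–0.
Aero–Concept 1: Aero 8–3.
Aero defeats every rival head-to-head and is the Condorcet winner.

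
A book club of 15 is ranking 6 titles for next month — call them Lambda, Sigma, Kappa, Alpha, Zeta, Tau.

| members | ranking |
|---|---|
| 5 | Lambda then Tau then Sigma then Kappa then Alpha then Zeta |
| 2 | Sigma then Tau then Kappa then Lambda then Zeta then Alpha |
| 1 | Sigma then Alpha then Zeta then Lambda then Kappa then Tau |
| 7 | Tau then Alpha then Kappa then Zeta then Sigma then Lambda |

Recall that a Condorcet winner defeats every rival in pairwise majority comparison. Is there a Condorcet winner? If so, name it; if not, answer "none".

Tau

Head-to-head results (15 members):
Lambda vs Sigma: Lambda preferred on 5 ballots; Sigma wins 10–5.
Lambda vs Kappa: 5+1 = 6 for Lambda, 9 for Kappa — Kappa by 9–6.
Lambda vs Alpha: Lambda is ranked higher on 5+2 = 7 ballots, Alpha on 8. Alpha wins 8–7.
Lambda vs Zeta: Zeta wins 8–7.
Lambda–Tau: Tau 9–6.
Sigma vs Kappa: 8 to 7, Sigma.
Sigma–Alpha: Sigma 8–7.
Sigma vs Zeta: Sigma, 8–7.
Sigma–Tau: Tau 12–3.
Kappa vs Alpha: Alpha, 8–7.
Kappa vs Zeta: Kappa, 14–1.
Kappa vs Tau: Tau wins 14–1.
Alpha vs Zeta: Alpha preferred on 5+1+7 = 13 ballots; Alpha wins 13–2.
Alpha vs Tau: 1 for Alpha, 14 for Tau — Tau by 14–1.
Zeta–Tau: Tau 14–1.
Tau defeats every rival head-to-head and is the Condorcet winner.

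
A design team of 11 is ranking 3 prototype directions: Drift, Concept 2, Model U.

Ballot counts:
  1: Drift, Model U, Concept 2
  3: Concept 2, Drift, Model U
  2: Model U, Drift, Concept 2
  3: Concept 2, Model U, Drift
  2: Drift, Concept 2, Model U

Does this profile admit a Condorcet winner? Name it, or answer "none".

Pairwise majorities:
Drift vs Concept 2: Drift is ranked higher on 1+2+2 = 5 ballots, Concept 2 on 6. Concept 2 wins 6–5.
Drift vs Model U: Drift preferred on 1+3+2 = 6 ballots; Drift wins 6–5.
Concept 2 vs Model U: Concept 2 wins 8–3.
Concept 2 defeats every rival head-to-head and is the Condorcet winner.

Concept 2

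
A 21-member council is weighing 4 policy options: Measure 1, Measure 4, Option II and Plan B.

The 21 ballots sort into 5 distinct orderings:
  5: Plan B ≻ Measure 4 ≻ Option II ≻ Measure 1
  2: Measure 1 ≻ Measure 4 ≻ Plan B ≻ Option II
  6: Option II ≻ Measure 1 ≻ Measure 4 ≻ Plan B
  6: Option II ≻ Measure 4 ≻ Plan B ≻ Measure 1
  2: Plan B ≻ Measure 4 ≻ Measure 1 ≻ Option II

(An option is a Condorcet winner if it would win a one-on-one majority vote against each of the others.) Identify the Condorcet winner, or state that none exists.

Check each pair by majority over 21 ballots:
Measure 1–Measure 4: Measure 4 13–8.
Measure 1 vs Option II: Option II, 17–4.
Measure 1 vs Plan B: Plan B, 13–8.
Measure 4 vs Option II: Option II, 12–9.
Measure 4 vs Plan B: Measure 4 wins 14–7.
Option II vs Plan B: Option II, 12–9.
Option II defeats every rival head-to-head and is the Condorcet winner.

Option II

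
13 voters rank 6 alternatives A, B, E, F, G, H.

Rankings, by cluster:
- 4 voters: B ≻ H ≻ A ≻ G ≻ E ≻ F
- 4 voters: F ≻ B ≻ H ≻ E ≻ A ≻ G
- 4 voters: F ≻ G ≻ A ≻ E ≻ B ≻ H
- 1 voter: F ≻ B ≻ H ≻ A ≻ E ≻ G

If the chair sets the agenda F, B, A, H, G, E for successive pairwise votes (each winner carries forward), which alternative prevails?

Round 1: F vs B — 9–4, F advances.
Round 2: F vs A — 9–4, F advances.
Round 3: F vs H — 9–4, F advances.
Round 4: F vs G — 9–4, F advances.
Round 5: F vs E — 9–4, F advances.
The agenda winner is F.

F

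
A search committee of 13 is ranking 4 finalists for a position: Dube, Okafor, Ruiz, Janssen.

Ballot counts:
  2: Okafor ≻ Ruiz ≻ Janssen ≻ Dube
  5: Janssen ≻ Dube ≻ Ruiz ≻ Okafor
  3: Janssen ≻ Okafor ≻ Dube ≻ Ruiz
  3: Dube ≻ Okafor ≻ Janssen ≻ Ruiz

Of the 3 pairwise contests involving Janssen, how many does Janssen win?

3

Janssen against each rival (13 committee members):
Janssen vs Dube: 2+5+3 = 10 for Janssen, 3 for Dube — Janssen by 10–3.
Janssen vs Okafor: Janssen, 8–5.
Janssen–Ruiz: Janssen 11–2.
Janssen beats Dube, Okafor, Ruiz — 3 pairwise wins.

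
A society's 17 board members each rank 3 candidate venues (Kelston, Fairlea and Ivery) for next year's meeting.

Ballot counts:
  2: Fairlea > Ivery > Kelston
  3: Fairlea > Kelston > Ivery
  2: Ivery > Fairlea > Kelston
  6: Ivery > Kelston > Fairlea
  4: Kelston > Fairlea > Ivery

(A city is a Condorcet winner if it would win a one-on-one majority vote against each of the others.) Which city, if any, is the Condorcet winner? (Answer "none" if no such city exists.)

Head-to-head results (17 organisers):
Kelston vs Fairlea: Kelston, 10–7.
Kelston vs Ivery: Ivery, 10–7.
Fairlea vs Ivery: Fairlea, 9–8.
Every city loses at least once (Kelston loses to Ivery; Fairlea loses to Kelston; Ivery loses to Fairlea). The majority relation contains the cycle Kelston beats Fairlea beats Ivery beats Kelston, so there is no Condorcet winner.

none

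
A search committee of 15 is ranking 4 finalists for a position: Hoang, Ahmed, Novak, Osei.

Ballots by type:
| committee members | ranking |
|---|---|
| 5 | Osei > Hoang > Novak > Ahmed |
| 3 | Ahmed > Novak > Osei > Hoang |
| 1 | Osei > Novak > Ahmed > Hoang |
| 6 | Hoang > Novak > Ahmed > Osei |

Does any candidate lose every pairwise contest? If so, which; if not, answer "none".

Head-to-head results (15 committee members):
Hoang vs Ahmed: 11 to 4, Hoang.
Hoang vs Novak: Hoang wins 11–4.
Hoang–Osei: Osei 9–6.
Ahmed vs Novak: Novak, 12–3.
Ahmed vs Osei: Ahmed, 9–6.
Novak vs Osei: Novak is ranked higher on 3+6 = 9 ballots, Osei on 6. Novak wins 9–6.
No candidate is winless: Hoang beats Ahmed; Ahmed beats Osei; Novak beats Ahmed; Osei beats Hoang. There is no Condorcet loser.

none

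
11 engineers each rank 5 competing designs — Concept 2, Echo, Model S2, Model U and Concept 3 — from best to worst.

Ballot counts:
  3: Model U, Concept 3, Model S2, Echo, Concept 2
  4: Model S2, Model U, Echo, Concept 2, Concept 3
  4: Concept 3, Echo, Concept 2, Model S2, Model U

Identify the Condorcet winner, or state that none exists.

none

Head-to-head results (11 engineers):
Concept 2 vs Echo: Echo, 11–0.
Concept 2 vs Model S2: Model S2 wins 7–4.
Concept 2–Model U: Model U 7–4.
Concept 2 vs Concept 3: Concept 3 wins 7–4.
Echo vs Model S2: Model S2 wins 7–4.
Echo vs Model U: Model U wins 7–4.
Echo–Concept 3: Concept 3 7–4.
Model S2 vs Model U: Model S2, 8–3.
Model S2 vs Concept 3: Concept 3 wins 7–4.
Model U–Concept 3: Model U 7–4.
Each design drops at least one matchup (Concept 2 loses to Echo; Echo loses to Model S2; Model S2 loses to Concept 3; Model U loses to Model S2; Concept 3 loses to Model U); the cycle Model S2 beats Model U beats Concept 3 beats Model S2 rules out a Condorcet winner.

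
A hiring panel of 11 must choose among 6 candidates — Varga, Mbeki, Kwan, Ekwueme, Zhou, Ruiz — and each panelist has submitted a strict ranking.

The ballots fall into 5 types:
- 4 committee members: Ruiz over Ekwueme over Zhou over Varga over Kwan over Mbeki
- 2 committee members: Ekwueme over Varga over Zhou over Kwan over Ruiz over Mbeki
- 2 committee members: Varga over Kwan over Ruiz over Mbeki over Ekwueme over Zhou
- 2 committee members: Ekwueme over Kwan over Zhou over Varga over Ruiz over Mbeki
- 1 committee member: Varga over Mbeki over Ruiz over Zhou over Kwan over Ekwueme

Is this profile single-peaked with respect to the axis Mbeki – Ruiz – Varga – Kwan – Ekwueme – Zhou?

no

Axis positions: Mbeki=1, Ruiz=2, Varga=3, Kwan=4, Ekwueme=5, Zhou=6.
Type 1: ranking walks positions 2-5-6-3-4-1; Ekwueme is ranked above Varga even though Varga lies between Ekwueme and the peak Ruiz on the axis — preferences dip and rise again. Not single-peaked.
Type 2: ranking walks positions 5-3-6-4-2-1; Varga is ranked above Kwan even though Kwan lies between Varga and the peak Ekwueme on the axis — preferences dip and rise again. Not single-peaked.
Type 3 (peak Varga at position 3): ranking walks positions 3-4-2-1-5-6, expanding outward from the peak — single-peaked.
Type 4 (peak Ekwueme at position 5): ranking walks positions 5-4-6-3-2-1, expanding outward from the peak — single-peaked.
Type 5: ranking walks positions 3-1-2-6-4-5; Mbeki is ranked above Ruiz even though Ruiz lies between Mbeki and the peak Varga on the axis — preferences dip and rise again. Not single-peaked.
Type 1 violates single-peakedness, so the profile is not single-peaked on this axis.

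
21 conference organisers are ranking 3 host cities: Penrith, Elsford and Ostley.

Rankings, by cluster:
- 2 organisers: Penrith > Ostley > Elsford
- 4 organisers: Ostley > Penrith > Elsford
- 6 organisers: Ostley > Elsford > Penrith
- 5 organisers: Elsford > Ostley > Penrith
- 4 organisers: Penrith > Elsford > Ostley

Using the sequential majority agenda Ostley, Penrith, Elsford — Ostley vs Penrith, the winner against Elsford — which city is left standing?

Ostley

Round 1: Ostley vs Penrith — 15–6, Ostley advances.
Round 2: Ostley vs Elsford — 12–9, Ostley advances.
The agenda winner is Ostley.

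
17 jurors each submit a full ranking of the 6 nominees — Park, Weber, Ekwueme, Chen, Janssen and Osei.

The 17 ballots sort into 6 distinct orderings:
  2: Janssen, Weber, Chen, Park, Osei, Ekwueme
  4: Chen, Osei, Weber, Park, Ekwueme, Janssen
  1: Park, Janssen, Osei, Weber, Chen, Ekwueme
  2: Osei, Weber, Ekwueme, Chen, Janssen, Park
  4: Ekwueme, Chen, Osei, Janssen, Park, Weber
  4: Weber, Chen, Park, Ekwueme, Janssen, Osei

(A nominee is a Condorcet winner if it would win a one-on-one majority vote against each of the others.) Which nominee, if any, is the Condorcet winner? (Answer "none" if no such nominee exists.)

none

Pairwise majorities:
Park vs Weber: Weber wins 12–5.
Park vs Ekwueme: Park wins 11–6.
Park vs Chen: Chen wins 16–1.
Park vs Janssen: Park, 9–8.
Park–Osei: Osei 10–7.
Weber–Ekwueme: Weber 13–4.
Weber–Chen: Weber 9–8.
Weber vs Janssen: Weber, 10–7.
Weber vs Osei: Osei wins 11–6.
Ekwueme vs Chen: Chen, 11–6.
Ekwueme–Janssen: Ekwueme 14–3.
Ekwueme–Osei: Osei 9–8.
Chen vs Janssen: Chen, 14–3.
Chen–Osei: Chen 14–3.
Janssen vs Osei: Osei, 10–7.
Every nominee loses at least once (Park loses to Weber; Weber loses to Osei; Ekwueme loses to Park; Chen loses to Weber; Janssen loses to Park; Osei loses to Chen). The majority relation contains the cycle Weber > Chen > Osei > Weber, so there is no Condorcet winner.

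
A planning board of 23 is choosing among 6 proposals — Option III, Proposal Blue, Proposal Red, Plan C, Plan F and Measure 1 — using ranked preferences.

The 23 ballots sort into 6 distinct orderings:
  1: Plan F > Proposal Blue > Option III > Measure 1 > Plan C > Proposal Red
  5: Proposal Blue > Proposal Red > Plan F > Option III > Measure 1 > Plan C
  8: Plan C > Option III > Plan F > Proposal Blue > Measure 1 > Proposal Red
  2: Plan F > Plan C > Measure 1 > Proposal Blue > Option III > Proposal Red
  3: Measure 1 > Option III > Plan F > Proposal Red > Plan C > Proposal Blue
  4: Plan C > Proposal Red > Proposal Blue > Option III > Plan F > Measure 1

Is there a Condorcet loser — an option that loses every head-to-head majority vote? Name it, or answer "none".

Head-to-head results (23 council members):
Option III vs Proposal Blue: Option III preferred on 8+3 = 11 ballots; Proposal Blue wins 12–11.
Option III vs Proposal Red: Option III is ranked higher on 1+8+2+3 = 14 ballots, Proposal Red on 9. Option III wins 14–9.
Option III vs Plan C: Plan C, 14–9.
Option III vs Plan F: Option III preferred on 8+3+4 = 15 ballots; Option III wins 15–8.
Option III vs Measure 1: Option III preferred on 1+5+8+4 = 18 ballots; Option III wins 18–5.
Proposal Blue vs Proposal Red: Proposal Blue, 16–7.
Proposal Blue vs Plan C: Proposal Blue is ranked higher on 1+5 = 6 ballots, Plan C on 17. Plan C wins 17–6.
Proposal Blue vs Plan F: Plan F wins 14–9.
Proposal Blue vs Measure 1: 1+5+8+4 = 18 for Proposal Blue, 5 for Measure 1 — Proposal Blue by 18–5.
Proposal Red vs Plan C: Plan C wins 15–8.
Proposal Red vs Plan F: Proposal Red preferred on 5+4 = 9 ballots; Plan F wins 14–9.
Proposal Red vs Measure 1: Measure 1 wins 14–9.
Plan C–Plan F: Plan C 12–11.
Plan C–Measure 1: Plan C 14–9.
Plan F vs Measure 1: Plan F wins 20–3.
Proposal Red is beaten in every head-to-head and is the Condorcet loser.

Proposal Red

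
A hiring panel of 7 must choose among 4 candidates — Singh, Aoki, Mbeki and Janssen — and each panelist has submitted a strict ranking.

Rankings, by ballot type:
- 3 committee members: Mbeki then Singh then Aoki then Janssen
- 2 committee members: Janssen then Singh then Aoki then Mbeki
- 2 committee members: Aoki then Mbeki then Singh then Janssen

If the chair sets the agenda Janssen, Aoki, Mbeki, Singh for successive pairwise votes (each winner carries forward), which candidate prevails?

Round 1: Janssen vs Aoki — 2–5, Aoki advances.
Round 2: Aoki vs Mbeki — 4–3, Aoki advances.
Round 3: Aoki vs Singh — 2–5, Singh advances.
Singh survives the agenda.

Singh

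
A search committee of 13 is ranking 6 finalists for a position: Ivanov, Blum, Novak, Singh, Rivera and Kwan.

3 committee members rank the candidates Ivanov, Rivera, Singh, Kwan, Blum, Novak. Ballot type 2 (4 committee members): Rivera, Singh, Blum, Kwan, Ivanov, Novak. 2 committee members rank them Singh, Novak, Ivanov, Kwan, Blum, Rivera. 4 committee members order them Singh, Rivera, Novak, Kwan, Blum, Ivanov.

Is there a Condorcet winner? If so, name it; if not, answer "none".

Check each pair by majority over 13 ballots:
Ivanov vs Blum: Blum wins 8–5.
Ivanov vs Novak: Ivanov, 7–6.
Ivanov vs Singh: Singh, 10–3.
Ivanov vs Rivera: Rivera wins 8–5.
Ivanov–Kwan: Kwan 8–5.
Blum vs Novak: Blum, 7–6.
Blum vs Singh: Singh, 13–0.
Blum vs Rivera: Rivera wins 11–2.
Blum vs Kwan: Kwan, 9–4.
Novak vs Singh: Singh, 13–0.
Novak vs Rivera: Rivera, 11–2.
Novak vs Kwan: Kwan, 7–6.
Singh vs Rivera: Rivera wins 7–6.
Singh vs Kwan: Singh wins 13–0.
Rivera vs Kwan: Rivera wins 11–2.
Rivera defeats every rival head-to-head and is the Condorcet winner.

Rivera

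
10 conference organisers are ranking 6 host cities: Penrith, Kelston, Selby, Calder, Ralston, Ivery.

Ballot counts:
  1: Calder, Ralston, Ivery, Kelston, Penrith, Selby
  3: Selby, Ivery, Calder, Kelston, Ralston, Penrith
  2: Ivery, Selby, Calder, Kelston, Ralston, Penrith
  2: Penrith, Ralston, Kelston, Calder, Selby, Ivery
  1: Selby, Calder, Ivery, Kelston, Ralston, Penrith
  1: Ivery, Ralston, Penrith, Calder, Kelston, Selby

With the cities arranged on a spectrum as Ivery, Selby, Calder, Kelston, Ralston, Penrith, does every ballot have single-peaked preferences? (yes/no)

no

Axis positions: Ivery=1, Selby=2, Calder=3, Kelston=4, Ralston=5, Penrith=6.
Group 1: ranking walks positions 3-5-1-4-6-2; Ralston is ranked above Kelston even though Kelston lies between Ralston and the peak Calder on the axis — preferences dip and rise again. Not single-peaked.
Group 2 (peak Selby at position 2): ranking walks positions 2-1-3-4-5-6, expanding outward from the peak — single-peaked.
Group 3 (peak Ivery at position 1): ranking walks positions 1-2-3-4-5-6, expanding outward from the peak — single-peaked.
Group 4 (peak Penrith at position 6): ranking walks positions 6-5-4-3-2-1, expanding outward from the peak — single-peaked.
Group 5 (peak Selby at position 2): ranking walks positions 2-3-1-4-5-6, expanding outward from the peak — single-peaked.
Group 6: ranking walks positions 1-5-6-3-4-2; Ralston is ranked above Selby even though Selby lies between Ralston and the peak Ivery on the axis — preferences dip and rise again. Not single-peaked.
Group 1 violates single-peakedness, so the profile is not single-peaked on this axis.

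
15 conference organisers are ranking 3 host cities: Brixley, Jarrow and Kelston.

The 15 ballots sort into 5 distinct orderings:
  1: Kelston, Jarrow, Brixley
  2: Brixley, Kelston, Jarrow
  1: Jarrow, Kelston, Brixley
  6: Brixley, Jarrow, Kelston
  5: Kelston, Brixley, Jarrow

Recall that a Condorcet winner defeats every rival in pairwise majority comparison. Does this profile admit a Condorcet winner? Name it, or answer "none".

Brixley

Head-to-head results (15 organisers):
Brixley vs Jarrow: 13 to 2, Brixley.
Brixley vs Kelston: Brixley is ranked higher on 2+6 = 8 ballots, Kelston on 7. Brixley wins 8–7.
Jarrow vs Kelston: Jarrow preferred on 1+6 = 7 ballots; Kelston wins 8–7.
Brixley wins every pairwise contest, so Brixley is the Condorcet winner.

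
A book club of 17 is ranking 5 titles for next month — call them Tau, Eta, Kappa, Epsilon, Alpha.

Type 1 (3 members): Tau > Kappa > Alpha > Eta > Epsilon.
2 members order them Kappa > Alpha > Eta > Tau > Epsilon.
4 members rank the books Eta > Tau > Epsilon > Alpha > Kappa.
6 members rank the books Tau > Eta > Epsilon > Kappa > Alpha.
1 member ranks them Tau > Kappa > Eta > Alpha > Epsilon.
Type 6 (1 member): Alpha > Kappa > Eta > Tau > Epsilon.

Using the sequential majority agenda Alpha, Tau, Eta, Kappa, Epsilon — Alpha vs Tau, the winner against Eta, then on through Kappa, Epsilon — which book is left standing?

Round 1: Alpha vs Tau — 3–14, Tau advances.
Round 2: Tau vs Eta — 10–7, Tau advances.
Round 3: Tau vs Kappa — 14–3, Tau advances.
Round 4: Tau vs Epsilon — 17–0, Tau advances.
Tau survives the agenda.

Tau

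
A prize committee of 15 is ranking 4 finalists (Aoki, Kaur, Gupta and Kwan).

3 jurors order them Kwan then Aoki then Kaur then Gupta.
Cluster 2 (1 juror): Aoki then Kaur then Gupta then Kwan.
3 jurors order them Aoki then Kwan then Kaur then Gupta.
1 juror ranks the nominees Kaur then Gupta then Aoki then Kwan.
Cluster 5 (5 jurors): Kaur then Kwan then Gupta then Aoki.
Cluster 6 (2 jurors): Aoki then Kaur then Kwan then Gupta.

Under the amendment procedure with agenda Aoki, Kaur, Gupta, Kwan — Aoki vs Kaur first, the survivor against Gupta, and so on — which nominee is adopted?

Round 1: Aoki vs Kaur — 9–6, Aoki advances.
Round 2: Aoki vs Gupta — 9–6, Aoki advances.
Round 3: Aoki vs Kwan — 7–8, Kwan advances.
Kwan survives the agenda.

Kwan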